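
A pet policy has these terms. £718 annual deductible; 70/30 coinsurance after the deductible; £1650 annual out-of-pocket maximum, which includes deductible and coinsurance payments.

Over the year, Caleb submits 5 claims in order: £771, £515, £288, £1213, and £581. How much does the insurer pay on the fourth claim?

Bill 1, £771: £718 finishes the deductible; £53 goes to coinsurance; coinsurance £53 × 30% = £15.90. Cost to owner: £733.90. OOP to date £733.90. Plan pays £771 − £733.90 = £37.10.
Bill 2, £515: deductible already satisfied, so owner's share is 30% × £515 = £154.50. Owner owes £154.50 (running OOP £888.40). Plan pays £515 − £154.50 = £360.50.
Bill 3, £288: deductible met; 30% of £288 = £86.40. Owner pays £86.40; OOP now £974.80. Plan pays £288 − £86.40 = £201.60.
Bill 4, £1213: deductible already satisfied, so owner's share is 30% × £1213 = £363.90. Owner pays £363.90; OOP now £1338.70. Insurer: £1213 − £363.90 = £849.10.

£849.10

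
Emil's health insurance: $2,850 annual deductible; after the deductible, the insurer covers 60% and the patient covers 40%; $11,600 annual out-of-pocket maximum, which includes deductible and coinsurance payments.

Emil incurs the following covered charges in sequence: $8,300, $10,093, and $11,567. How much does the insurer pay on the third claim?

$9,034.20

Claim 1 — $8,300: $2,850 to deductible, leaving $5,450; patient's 40% is $2,180. Patient owes $5,030 (running OOP $5,030). Insurer: $8,300 − $5,030 = $3,270.
Claim 2 — $10,093: 40% coinsurance on $10,093 = $4,037.20. Cost to patient: $4,037.20. OOP to date $9,067.20. Plan pays $10,093 − $4,037.20 = $6,055.80.
Claim 3 — $11,567: 40% coinsurance on $11,567 = $4,626.80. OOP would hit $13,694 > $11,600, so the cap limits the patient to $11,600 − $9,067.20 = $2,532.80. Plan pays $11,567 − $2,532.80 = $9,034.20.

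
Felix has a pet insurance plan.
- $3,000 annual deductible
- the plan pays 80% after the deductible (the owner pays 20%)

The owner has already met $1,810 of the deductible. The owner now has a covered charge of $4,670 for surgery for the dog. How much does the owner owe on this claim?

$1,886

Remaining deductible: $3,000 − $1,810 = $1,190.
That leaves $4,670 − $1,190 = $3,480 for coinsurance.
20% of $3,480 = $696 falls to the owner.
So the owner owes $1,190 + $696 = $1,886.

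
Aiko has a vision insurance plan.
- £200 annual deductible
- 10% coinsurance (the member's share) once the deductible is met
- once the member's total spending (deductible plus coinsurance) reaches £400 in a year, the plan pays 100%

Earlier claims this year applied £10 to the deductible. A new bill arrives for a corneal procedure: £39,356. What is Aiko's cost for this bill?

£10 of the £200 deductible is already met, leaving £190.
The remaining £39,166 (= £39,356 − £190) moves to coinsurance.
Member's 10% share of £39,166 is £3,916.60.
That puts the member's cost at £190 + £3,916.60 = £4,106.60 before any cap.
Year-to-date out-of-pocket would reach £10 + £4,106.60 = £4,116.60, above the £400 maximum, so the member pays only £400 − £10 = £390.

£390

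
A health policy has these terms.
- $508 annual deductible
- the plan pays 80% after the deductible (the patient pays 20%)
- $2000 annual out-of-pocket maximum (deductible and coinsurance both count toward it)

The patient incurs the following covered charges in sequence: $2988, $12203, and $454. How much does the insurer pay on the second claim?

Claim 1 ($2988): $508 finishes the deductible; $2480 goes to coinsurance; coinsurance $2480 × 20% = $496. Cost to patient: $1004. OOP to date $1004. Insurer: $2988 − $1004 = $1984.
Claim 2 ($12203): 20% coinsurance on $12203 = $2440.60. OOP would hit $3444.60 > $2000, so the cap limits the patient to $2000 − $1004 = $996. Plan pays $12203 − $996 = $11207.

$11207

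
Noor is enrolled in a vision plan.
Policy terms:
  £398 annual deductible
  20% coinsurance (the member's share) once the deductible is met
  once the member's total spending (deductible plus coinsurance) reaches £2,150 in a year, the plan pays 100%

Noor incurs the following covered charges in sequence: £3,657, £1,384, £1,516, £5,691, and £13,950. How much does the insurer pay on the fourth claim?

£5,170.80

Bill 1, £3,657: £398 finishes the deductible; £3,259 goes to coinsurance; coinsurance £3,259 × 20% = £651.80. Cost to member: £1,049.80. OOP to date £1,049.80. Insurer: £3,657 − £1,049.80 = £2,607.20.
Bill 2, £1,384: deductible met; 20% of £1,384 = £276.80. Member owes £276.80 (running OOP £1,326.60). Insurer: £1,384 − £276.80 = £1,107.20.
Bill 3, £1,516: deductible already satisfied, so member's share is 20% × £1,516 = £303.20. Cost to member: £303.20. OOP to date £1,629.80. Plan pays £1,516 − £303.20 = £1,212.80.
Bill 4, £5,691: deductible already satisfied, so member's share is 20% × £5,691 = £1,138.20. That would push OOP to £2,768, over the £2,150 cap, so member pays £2,150 − £1,629.80 = £520.20. Insurer: £5,691 − £520.20 = £5,170.80.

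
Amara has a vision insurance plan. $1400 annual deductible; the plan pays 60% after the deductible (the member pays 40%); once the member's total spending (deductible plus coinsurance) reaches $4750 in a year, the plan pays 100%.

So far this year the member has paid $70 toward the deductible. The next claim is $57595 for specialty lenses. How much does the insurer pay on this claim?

$70 of the $1400 deductible is already met, leaving $1330.
That leaves $57595 − $1330 = $56265 for coinsurance.
40% of $56265 = $22506 falls to the member.
That puts the member's cost at $1330 + $22506 = $23836 before any cap.
That would bring total out-of-pocket to $23906, past the $4750 cap. The member is capped at $4750 − $70 = $4680 on this claim.
The plan picks up $57595 − $4680 = $52915.

$52915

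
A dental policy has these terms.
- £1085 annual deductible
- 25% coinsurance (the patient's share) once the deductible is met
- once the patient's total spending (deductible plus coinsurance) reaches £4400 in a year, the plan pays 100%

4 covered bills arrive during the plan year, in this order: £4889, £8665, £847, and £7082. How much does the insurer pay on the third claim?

Claim 1 — £4889: £1085 to deductible, leaving £3804; coinsurance £3804 × 25% = £951. Patient owes £2036 (running OOP £2036). Plan pays £4889 − £2036 = £2853.
Claim 2 — £8665: deductible already satisfied, so patient's share is 25% × £8665 = £2166.25. Cost to patient: £2166.25. OOP to date £4202.25. Plan pays £8665 − £2166.25 = £6498.75.
Claim 3 — £847: deductible met; 25% of £847 = £211.75. OOP would hit £4414 > £4400, so the cap limits the patient to £4400 − £4202.25 = £197.75. Plan pays £847 − £197.75 = £649.25.

£649.25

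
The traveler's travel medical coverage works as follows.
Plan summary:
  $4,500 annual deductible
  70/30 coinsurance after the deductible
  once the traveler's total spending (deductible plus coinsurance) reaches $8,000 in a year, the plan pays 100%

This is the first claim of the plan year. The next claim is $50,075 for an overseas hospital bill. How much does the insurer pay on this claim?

Nothing has been paid toward the $4,500 deductible, so the first $4,500 of this charge is applied there.
After the $4,500 deductible portion, $50,075 − $4,500 = $45,575 is subject to coinsurance.
30% of $45,575 = $13,672.50 falls to the traveler.
Traveler responsibility before any cap: $4,500 + $13,672.50 = $18,172.50.
Adding $18,172.50 to the $0 already spent would give $18,172.50, which exceeds the $8,000 cap; the traveler pays just $8,000 − $0 = $8,000.
Insurer pays the balance: $50,075 − $8,000 = $42,075.

$42,075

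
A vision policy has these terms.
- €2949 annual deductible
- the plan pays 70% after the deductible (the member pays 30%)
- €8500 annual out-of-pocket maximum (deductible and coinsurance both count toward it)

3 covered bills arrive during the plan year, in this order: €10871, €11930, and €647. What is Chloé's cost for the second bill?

€3174.40

Bill 1, €10871: deductible takes €2949, €7922 remains; 30% of €7922 = €2376.60. Member owes €5325.60 (running OOP €5325.60).
Bill 2, €11930: 30% coinsurance on €11930 = €3579. That would push OOP to €8904.60, over the €8500 cap, so member pays €8500 − €5325.60 = €3174.40.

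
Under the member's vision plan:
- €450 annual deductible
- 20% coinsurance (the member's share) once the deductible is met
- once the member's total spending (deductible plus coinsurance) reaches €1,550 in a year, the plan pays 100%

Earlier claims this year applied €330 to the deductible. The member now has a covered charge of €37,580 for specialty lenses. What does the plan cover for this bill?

€36,360

Deductible still to meet: €450 − €330 = €120.
After the €120 deductible portion, €37,580 − €120 = €37,460 is subject to coinsurance.
Member's 20% share of €37,460 is €7,492.
So the member owes €120 + €7,492 = €7,612 before any cap.
Year-to-date out-of-pocket would reach €330 + €7,612 = €7,942, above the €1,550 maximum, so the member pays only €1,550 − €330 = €1,220.
The insurer covers the remainder: €37,580 − €1,220 = €36,360.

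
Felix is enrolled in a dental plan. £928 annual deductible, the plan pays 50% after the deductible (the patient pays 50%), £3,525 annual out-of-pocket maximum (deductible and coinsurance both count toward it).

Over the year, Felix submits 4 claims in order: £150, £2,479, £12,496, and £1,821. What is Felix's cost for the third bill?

Claim 1 (£150): fully absorbed by the deductible. Patient owes £150 (running OOP £150).
Claim 2 (£2,479): £778 to deductible, leaving £1,701; 50% of £1,701 = £850.50. Patient pays £1,628.50; OOP now £1,778.50.
Claim 3 (£12,496): deductible met; 50% of £12,496 = £6,248. OOP would hit £8,026.50 > £3,525, so the cap limits the patient to £3,525 − £1,778.50 = £1,746.50.

£1,746.50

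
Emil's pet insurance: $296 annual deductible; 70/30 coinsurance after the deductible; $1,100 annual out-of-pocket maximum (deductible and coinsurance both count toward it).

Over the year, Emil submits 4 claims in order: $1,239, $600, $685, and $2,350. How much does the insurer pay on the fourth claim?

$2,214.40

Bill 1, $1,239: deductible takes $296, $943 remains; owner's 30% is $282.90. Cost to owner: $578.90. OOP to date $578.90. Insurer: $1,239 − $578.90 = $660.10.
Bill 2, $600: deductible met; 30% of $600 = $180. Cost to owner: $180. OOP to date $758.90. Insurer: $600 − $180 = $420.
Bill 3, $685: deductible already satisfied, so owner's share is 30% × $685 = $205.50. Owner owes $205.50 (running OOP $964.40). Plan pays $685 − $205.50 = $479.50.
Bill 4, $2,350: deductible met; 30% of $2,350 = $705. OOP would hit $1,669.40 > $1,100, so the cap limits the owner to $1,100 − $964.40 = $135.60. Plan pays $2,350 − $135.60 = $2,214.40.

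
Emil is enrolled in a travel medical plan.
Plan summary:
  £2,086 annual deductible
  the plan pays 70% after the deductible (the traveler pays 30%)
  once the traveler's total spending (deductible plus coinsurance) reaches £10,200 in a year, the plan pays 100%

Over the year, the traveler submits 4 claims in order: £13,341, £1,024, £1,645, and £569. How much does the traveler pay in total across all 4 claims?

Bill 1, £13,341: deductible takes £2,086, £11,255 remains; traveler's 30% is £3,376.50. Traveler owes £5,462.50 (running OOP £5,462.50).
Bill 2, £1,024: deductible met; 30% of £1,024 = £307.20. Traveler owes £307.20 (running OOP £5,769.70).
Bill 3, £1,645: deductible already satisfied, so traveler's share is 30% × £1,645 = £493.50. Traveler pays £493.50; OOP now £6,263.20.
Bill 4, £569: deductible met; 30% of £569 = £170.70. Traveler owes £170.70 (running OOP £6,433.90).
Total paid by the traveler: £5,462.50 + £307.20 + £493.50 + £170.70 = £6,433.90.

£6,433.90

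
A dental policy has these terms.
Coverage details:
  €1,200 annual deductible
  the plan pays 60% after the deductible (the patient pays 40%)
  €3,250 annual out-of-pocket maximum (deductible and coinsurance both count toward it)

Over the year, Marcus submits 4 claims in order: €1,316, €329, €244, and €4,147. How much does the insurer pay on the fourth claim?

€2,488.20

Claim 1 (€1,316): €1,200 to deductible, leaving €116; coinsurance €116 × 40% = €46.40. Patient pays €1,246.40; OOP now €1,246.40. Plan pays €1,316 − €1,246.40 = €69.60.
Claim 2 (€329): 40% coinsurance on €329 = €131.60. Cost to patient: €131.60. OOP to date €1,378. Plan pays €329 − €131.60 = €197.40.
Claim 3 (€244): 40% coinsurance on €244 = €97.60. Cost to patient: €97.60. OOP to date €1,475.60. Plan pays €244 − €97.60 = €146.40.
Claim 4 (€4,147): 40% coinsurance on €4,147 = €1,658.80. Patient owes €1,658.80 (running OOP €3,134.40). Insurer: €4,147 − €1,658.80 = €2,488.20.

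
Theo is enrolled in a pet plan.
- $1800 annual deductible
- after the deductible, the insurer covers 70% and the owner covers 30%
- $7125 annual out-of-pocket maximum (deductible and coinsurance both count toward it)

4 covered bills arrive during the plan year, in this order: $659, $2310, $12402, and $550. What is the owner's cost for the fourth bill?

$165

Claim 1 ($659): all of it applies to the deductible. Owner owes $659 (running OOP $659).
Claim 2 ($2310): $1141 to deductible, leaving $1169; 30% of $1169 = $350.70. Owner owes $1491.70 (running OOP $2150.70).
Claim 3 ($12402): deductible met; 30% of $12402 = $3720.60. Owner owes $3720.60 (running OOP $5871.30).
Claim 4 ($550): deductible met; 30% of $550 = $165. Cost to owner: $165. OOP to date $6036.30.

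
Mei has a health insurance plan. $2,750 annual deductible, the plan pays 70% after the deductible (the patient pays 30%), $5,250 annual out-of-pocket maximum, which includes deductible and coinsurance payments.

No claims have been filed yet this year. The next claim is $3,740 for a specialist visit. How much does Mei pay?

Nothing has been paid toward the $2,750 deductible, so the first $2,750 of this charge is applied there.
After the $2,750 deductible portion, $3,740 − $2,750 = $990 is subject to coinsurance.
Coinsurance: $990 × 30% = $297.
That puts the patient's cost at $2,750 + $297 = $3,047 before any cap.
Total out-of-pocket so far would be $0 + $3,047 = $3,047, below the $5,250 cap — no reduction.

$3,047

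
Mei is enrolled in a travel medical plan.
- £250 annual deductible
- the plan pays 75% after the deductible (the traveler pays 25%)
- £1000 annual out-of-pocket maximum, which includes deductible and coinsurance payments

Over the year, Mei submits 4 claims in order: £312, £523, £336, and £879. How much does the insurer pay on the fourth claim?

£659.25

Bill 1, £312: £250 finishes the deductible; £62 goes to coinsurance; traveler's 25% is £15.50. Traveler owes £265.50 (running OOP £265.50). Insurer: £312 − £265.50 = £46.50.
Bill 2, £523: deductible met; 25% of £523 = £130.75. Traveler owes £130.75 (running OOP £396.25). Plan pays £523 − £130.75 = £392.25.
Bill 3, £336: deductible already satisfied, so traveler's share is 25% × £336 = £84. Cost to traveler: £84. OOP to date £480.25. Plan pays £336 − £84 = £252.
Bill 4, £879: deductible met; 25% of £879 = £219.75. Traveler owes £219.75 (running OOP £700). Insurer: £879 − £219.75 = £659.25.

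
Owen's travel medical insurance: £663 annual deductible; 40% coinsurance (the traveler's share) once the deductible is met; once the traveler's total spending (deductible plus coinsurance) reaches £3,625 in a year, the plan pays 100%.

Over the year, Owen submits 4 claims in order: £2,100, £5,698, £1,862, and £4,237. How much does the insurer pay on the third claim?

£1,754

Claim 1 — £2,100: deductible takes £663, £1,437 remains; traveler's 40% is £574.80. Cost to traveler: £1,237.80. OOP to date £1,237.80. Plan pays £2,100 − £1,237.80 = £862.20.
Claim 2 — £5,698: 40% coinsurance on £5,698 = £2,279.20. Cost to traveler: £2,279.20. OOP to date £3,517. Plan pays £5,698 − £2,279.20 = £3,418.80.
Claim 3 — £1,862: deductible already satisfied, so traveler's share is 40% × £1,862 = £744.80. Adding that to £3,517 gives £4,261.80, past the £3,625 cap; traveler pays only £3,625 − £3,517 = £108. Plan pays £1,862 − £108 = £1,754.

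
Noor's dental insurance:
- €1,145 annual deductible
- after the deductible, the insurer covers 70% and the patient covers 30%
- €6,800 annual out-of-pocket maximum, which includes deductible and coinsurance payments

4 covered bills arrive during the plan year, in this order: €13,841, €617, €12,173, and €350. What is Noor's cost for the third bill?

€1,661.10

Bill 1, €13,841: €1,145 to deductible, leaving €12,696; 30% of €12,696 = €3,808.80. Patient owes €4,953.80 (running OOP €4,953.80).
Bill 2, €617: deductible already satisfied, so patient's share is 30% × €617 = €185.10. Cost to patient: €185.10. OOP to date €5,138.90.
Bill 3, €12,173: deductible already satisfied, so patient's share is 30% × €12,173 = €3,651.90. Adding that to €5,138.90 gives €8,790.80, past the €6,800 cap; patient pays only €6,800 − €5,138.90 = €1,661.10.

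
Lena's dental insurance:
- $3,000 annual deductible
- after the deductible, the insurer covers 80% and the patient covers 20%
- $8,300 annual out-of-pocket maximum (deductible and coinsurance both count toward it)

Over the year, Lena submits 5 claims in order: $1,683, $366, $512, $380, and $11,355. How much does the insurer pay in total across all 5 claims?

#1 ($1,683): fully absorbed by the deductible. Patient owes $1,683 (running OOP $1,683). Insurer: $1,683 − $1,683 = $0.
#2 ($366): fully absorbed by the deductible. Patient pays $366; OOP now $2,049. Plan pays $366 − $366 = $0.
#3 ($512): fully absorbed by the deductible. Patient pays $512; OOP now $2,561. Plan pays $512 − $512 = $0.
#4 ($380): fully absorbed by the deductible. Patient owes $380 (running OOP $2,941). Insurer: $380 − $380 = $0.
#5 ($11,355): deductible takes $59, $11,296 remains; patient's 20% is $2,259.20. Cost to patient: $2,318.20. OOP to date $5,259.20. Plan pays $11,355 − $2,318.20 = $9,036.80.
Insurer total = bills − patient's total = $14,296 − $5,259.20 = $9,036.80.

$9,036.80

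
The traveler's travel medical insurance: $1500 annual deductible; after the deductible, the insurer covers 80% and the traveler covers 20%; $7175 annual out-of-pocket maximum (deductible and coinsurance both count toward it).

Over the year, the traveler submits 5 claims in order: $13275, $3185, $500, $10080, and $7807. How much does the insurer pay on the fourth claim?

$8064

#1 ($13275): $1500 finishes the deductible; $11775 goes to coinsurance; traveler's 20% is $2355. Traveler pays $3855; OOP now $3855. Plan pays $13275 − $3855 = $9420.
#2 ($3185): 20% coinsurance on $3185 = $637. Traveler pays $637; OOP now $4492. Insurer: $3185 − $637 = $2548.
#3 ($500): 20% coinsurance on $500 = $100. Traveler owes $100 (running OOP $4592). Plan pays $500 − $100 = $400.
#4 ($10080): deductible met; 20% of $10080 = $2016. Traveler owes $2016 (running OOP $6608). Plan pays $10080 − $2016 = $8064.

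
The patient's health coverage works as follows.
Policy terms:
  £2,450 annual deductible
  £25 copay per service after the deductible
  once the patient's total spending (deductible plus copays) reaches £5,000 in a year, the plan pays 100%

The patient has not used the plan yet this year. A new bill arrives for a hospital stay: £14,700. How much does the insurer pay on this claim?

The full £2,450 deductible is still open; £2,450 of this bill applies to it.
The remaining £12,250 (= £14,700 − £2,450) moves to the copay.
Copay on this service: £25.
Patient responsibility before any cap: £2,450 + £25 = £2,475.
Total out-of-pocket so far would be £0 + £2,475 = £2,475, below the £5,000 cap — no reduction.
Insurer pays the balance: £14,700 − £2,475 = £12,225.

£12,225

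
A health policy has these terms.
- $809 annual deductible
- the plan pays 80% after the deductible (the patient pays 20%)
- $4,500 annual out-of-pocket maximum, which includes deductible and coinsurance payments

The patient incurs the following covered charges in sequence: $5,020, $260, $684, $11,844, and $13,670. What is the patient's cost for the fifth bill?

#1 ($5,020): deductible takes $809, $4,211 remains; 20% of $4,211 = $842.20. Cost to patient: $1,651.20. OOP to date $1,651.20.
#2 ($260): 20% coinsurance on $260 = $52. Cost to patient: $52. OOP to date $1,703.20.
#3 ($684): deductible already satisfied, so patient's share is 20% × $684 = $136.80. Patient pays $136.80; OOP now $1,840.
#4 ($11,844): deductible met; 20% of $11,844 = $2,368.80. Cost to patient: $2,368.80. OOP to date $4,208.80.
#5 ($13,670): 20% coinsurance on $13,670 = $2,734. That would push OOP to $6,942.80, over the $4,500 cap, so patient pays $4,500 − $4,208.80 = $291.20.

$291.20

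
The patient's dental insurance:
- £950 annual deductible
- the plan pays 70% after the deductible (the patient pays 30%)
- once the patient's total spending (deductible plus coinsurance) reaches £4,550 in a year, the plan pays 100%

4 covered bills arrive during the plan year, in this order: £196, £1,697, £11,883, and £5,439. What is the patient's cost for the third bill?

Bill 1, £196: fully absorbed by the deductible. Patient owes £196 (running OOP £196).
Bill 2, £1,697: £754 finishes the deductible; £943 goes to coinsurance; 30% of £943 = £282.90. Cost to patient: £1,036.90. OOP to date £1,232.90.
Bill 3, £11,883: deductible already satisfied, so patient's share is 30% × £11,883 = £3,564.90. That would push OOP to £4,797.80, over the £4,550 cap, so patient pays £4,550 − £1,232.90 = £3,317.10.

£3,317.10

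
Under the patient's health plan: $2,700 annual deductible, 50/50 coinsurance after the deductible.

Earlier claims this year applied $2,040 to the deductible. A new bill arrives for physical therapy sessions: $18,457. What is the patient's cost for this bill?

Remaining deductible: $2,700 − $2,040 = $660.
After the $660 deductible portion, $18,457 − $660 = $17,797 is subject to coinsurance.
Coinsurance: $17,797 × 50% = $8,898.50.
That puts the patient's cost at $660 + $8,898.50 = $9,558.50.

$9,558.50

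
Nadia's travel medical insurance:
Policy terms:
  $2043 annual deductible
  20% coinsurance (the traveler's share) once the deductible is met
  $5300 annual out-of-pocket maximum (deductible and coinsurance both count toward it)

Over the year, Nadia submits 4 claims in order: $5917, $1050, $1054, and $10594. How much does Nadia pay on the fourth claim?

$2061.40

Bill 1, $5917: deductible takes $2043, $3874 remains; traveler's 20% is $774.80. Traveler pays $2817.80; OOP now $2817.80.
Bill 2, $1050: 20% coinsurance on $1050 = $210. Traveler pays $210; OOP now $3027.80.
Bill 3, $1054: deductible already satisfied, so traveler's share is 20% × $1054 = $210.80. Traveler owes $210.80 (running OOP $3238.60).
Bill 4, $10594: 20% coinsurance on $10594 = $2118.80. OOP would hit $5357.40 > $5300, so the cap limits the traveler to $5300 − $3238.60 = $2061.40.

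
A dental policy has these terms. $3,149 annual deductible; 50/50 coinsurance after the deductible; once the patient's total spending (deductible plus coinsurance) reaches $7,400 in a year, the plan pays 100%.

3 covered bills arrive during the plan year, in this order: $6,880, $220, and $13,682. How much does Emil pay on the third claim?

$2,275.50

Bill 1, $6,880: deductible takes $3,149, $3,731 remains; coinsurance $3,731 × 50% = $1,865.50. Cost to patient: $5,014.50. OOP to date $5,014.50.
Bill 2, $220: deductible already satisfied, so patient's share is 50% × $220 = $110. Patient pays $110; OOP now $5,124.50.
Bill 3, $13,682: deductible already satisfied, so patient's share is 50% × $13,682 = $6,841. OOP would hit $11,965.50 > $7,400, so the cap limits the patient to $7,400 − $5,124.50 = $2,275.50.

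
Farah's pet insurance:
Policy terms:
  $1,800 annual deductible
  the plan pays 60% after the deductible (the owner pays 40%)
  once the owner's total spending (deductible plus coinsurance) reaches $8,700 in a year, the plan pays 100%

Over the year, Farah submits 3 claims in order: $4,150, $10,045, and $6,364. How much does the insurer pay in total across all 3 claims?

Claim 1 ($4,150): $1,800 to deductible, leaving $2,350; coinsurance $2,350 × 40% = $940. Owner owes $2,740 (running OOP $2,740). Insurer: $4,150 − $2,740 = $1,410.
Claim 2 ($10,045): deductible already satisfied, so owner's share is 40% × $10,045 = $4,018. Owner pays $4,018; OOP now $6,758. Plan pays $10,045 − $4,018 = $6,027.
Claim 3 ($6,364): 40% coinsurance on $6,364 = $2,545.60. Adding that to $6,758 gives $9,303.60, past the $8,700 cap; owner pays only $8,700 − $6,758 = $1,942. Insurer: $6,364 − $1,942 = $4,422.
Insurer total: $1,410 + $6,027 + $4,422 = $11,859.

$11,859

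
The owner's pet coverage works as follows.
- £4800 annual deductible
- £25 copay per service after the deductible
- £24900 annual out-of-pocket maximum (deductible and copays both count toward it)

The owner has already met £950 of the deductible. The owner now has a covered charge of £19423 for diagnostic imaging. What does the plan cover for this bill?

£15548

Remaining deductible: £4800 − £950 = £3850.
After the £3850 deductible portion, £19423 − £3850 = £15573 is subject to the copay.
Copay on this service: £25.
So the owner owes £3850 + £25 = £3875 before any cap.
Total out-of-pocket so far would be £950 + £3875 = £4825, below the £24900 cap — no reduction.
The plan picks up £19423 − £3875 = £15548.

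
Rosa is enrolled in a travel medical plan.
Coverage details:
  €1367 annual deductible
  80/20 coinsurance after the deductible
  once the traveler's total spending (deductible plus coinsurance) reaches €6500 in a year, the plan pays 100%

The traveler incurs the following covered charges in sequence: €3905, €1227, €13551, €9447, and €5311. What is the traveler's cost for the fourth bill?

€1669.80

Bill 1, €3905: deductible takes €1367, €2538 remains; coinsurance €2538 × 20% = €507.60. Cost to traveler: €1874.60. OOP to date €1874.60.
Bill 2, €1227: deductible already satisfied, so traveler's share is 20% × €1227 = €245.40. Cost to traveler: €245.40. OOP to date €2120.
Bill 3, €13551: deductible met; 20% of €13551 = €2710.20. Traveler pays €2710.20; OOP now €4830.20.
Bill 4, €9447: deductible met; 20% of €9447 = €1889.40. That would push OOP to €6719.60, over the €6500 cap, so traveler pays €6500 − €4830.20 = €1669.80.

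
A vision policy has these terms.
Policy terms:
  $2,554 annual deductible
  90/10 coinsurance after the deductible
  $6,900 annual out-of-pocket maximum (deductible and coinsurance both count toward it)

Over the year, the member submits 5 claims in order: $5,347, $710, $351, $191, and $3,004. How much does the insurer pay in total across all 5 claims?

#1 ($5,347): deductible takes $2,554, $2,793 remains; coinsurance $2,793 × 10% = $279.30. Member pays $2,833.30; OOP now $2,833.30. Plan pays $5,347 − $2,833.30 = $2,513.70.
#2 ($710): deductible already satisfied, so member's share is 10% × $710 = $71. Member pays $71; OOP now $2,904.30. Insurer: $710 − $71 = $639.
#3 ($351): deductible met; 10% of $351 = $35.10. Member owes $35.10 (running OOP $2,939.40). Plan pays $351 − $35.10 = $315.90.
#4 ($191): 10% coinsurance on $191 = $19.10. Cost to member: $19.10. OOP to date $2,958.50. Plan pays $191 − $19.10 = $171.90.
#5 ($3,004): deductible met; 10% of $3,004 = $300.40. Member pays $300.40; OOP now $3,258.90. Plan pays $3,004 − $300.40 = $2,703.60.
Insurer total = bills − member's total = $9,603 − $3,258.90 = $6,344.10.

$6,344.10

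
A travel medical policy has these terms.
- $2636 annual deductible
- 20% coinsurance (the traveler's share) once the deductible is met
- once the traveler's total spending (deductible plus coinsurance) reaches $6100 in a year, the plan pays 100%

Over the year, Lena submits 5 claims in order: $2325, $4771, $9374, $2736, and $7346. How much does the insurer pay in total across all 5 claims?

Claim 1 — $2325: fully absorbed by the deductible. Traveler owes $2325 (running OOP $2325). Insurer: $2325 − $2325 = $0.
Claim 2 — $4771: $311 to deductible, leaving $4460; coinsurance $4460 × 20% = $892. Traveler pays $1203; OOP now $3528. Plan pays $4771 − $1203 = $3568.
Claim 3 — $9374: deductible met; 20% of $9374 = $1874.80. Cost to traveler: $1874.80. OOP to date $5402.80. Insurer: $9374 − $1874.80 = $7499.20.
Claim 4 — $2736: 20% coinsurance on $2736 = $547.20. Traveler pays $547.20; OOP now $5950. Plan pays $2736 − $547.20 = $2188.80.
Claim 5 — $7346: 20% coinsurance on $7346 = $1469.20. That would push OOP to $7419.20, over the $6100 cap, so traveler pays $6100 − $5950 = $150. Insurer: $7346 − $150 = $7196.
Insurer total = bills − traveler's total = $26552 − $6100 = $20452.

$20452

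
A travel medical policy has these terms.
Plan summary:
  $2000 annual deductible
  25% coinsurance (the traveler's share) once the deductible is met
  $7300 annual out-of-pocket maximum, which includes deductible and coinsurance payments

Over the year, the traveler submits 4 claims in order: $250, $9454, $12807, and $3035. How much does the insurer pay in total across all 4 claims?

$18246

Bill 1, $250: fully absorbed by the deductible. Traveler pays $250; OOP now $250. Insurer: $250 − $250 = $0.
Bill 2, $9454: deductible takes $1750, $7704 remains; traveler's 25% is $1926. Traveler pays $3676; OOP now $3926. Plan pays $9454 − $3676 = $5778.
Bill 3, $12807: 25% coinsurance on $12807 = $3201.75. Cost to traveler: $3201.75. OOP to date $7127.75. Plan pays $12807 − $3201.75 = $9605.25.
Bill 4, $3035: 25% coinsurance on $3035 = $758.75. OOP would hit $7886.50 > $7300, so the cap limits the traveler to $7300 − $7127.75 = $172.25. Insurer: $3035 − $172.25 = $2862.75.
Insurer total = bills − traveler's total = $25546 − $7300 = $18246.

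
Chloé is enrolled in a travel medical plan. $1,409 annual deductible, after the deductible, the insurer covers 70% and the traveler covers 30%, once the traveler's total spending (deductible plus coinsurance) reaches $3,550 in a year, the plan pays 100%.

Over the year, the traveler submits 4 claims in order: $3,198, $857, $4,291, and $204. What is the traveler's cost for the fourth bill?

Bill 1, $3,198: $1,409 finishes the deductible; $1,789 goes to coinsurance; 30% of $1,789 = $536.70. Traveler owes $1,945.70 (running OOP $1,945.70).
Bill 2, $857: deductible already satisfied, so traveler's share is 30% × $857 = $257.10. Traveler pays $257.10; OOP now $2,202.80.
Bill 3, $4,291: deductible met; 30% of $4,291 = $1,287.30. Traveler pays $1,287.30; OOP now $3,490.10.
Bill 4, $204: 30% coinsurance on $204 = $61.20. That would push OOP to $3,551.30, over the $3,550 cap, so traveler pays $3,550 − $3,490.10 = $59.90.

$59.90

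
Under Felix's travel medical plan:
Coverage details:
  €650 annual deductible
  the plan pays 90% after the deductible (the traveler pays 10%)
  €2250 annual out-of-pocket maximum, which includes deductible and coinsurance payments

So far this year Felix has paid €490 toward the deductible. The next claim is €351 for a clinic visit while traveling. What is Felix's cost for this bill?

Deductible still to meet: €650 − €490 = €160.
After the €160 deductible portion, €351 − €160 = €191 is subject to coinsurance.
Traveler's 10% share of €191 is €19.10.
That puts the traveler's cost at €160 + €19.10 = €179.10 before any cap.
Cumulative spending €490 + €179.10 = €669.10 stays under the €2250 maximum.

€179.10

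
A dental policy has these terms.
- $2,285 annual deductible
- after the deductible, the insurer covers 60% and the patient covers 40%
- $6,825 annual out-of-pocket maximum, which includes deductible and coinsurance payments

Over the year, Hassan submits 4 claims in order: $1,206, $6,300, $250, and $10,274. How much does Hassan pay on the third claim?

Claim 1 — $1,206: all of it applies to the deductible. Cost to patient: $1,206. OOP to date $1,206.
Claim 2 — $6,300: $1,079 to deductible, leaving $5,221; patient's 40% is $2,088.40. Cost to patient: $3,167.40. OOP to date $4,373.40.
Claim 3 — $250: deductible already satisfied, so patient's share is 40% × $250 = $100. Patient owes $100 (running OOP $4,473.40).

$100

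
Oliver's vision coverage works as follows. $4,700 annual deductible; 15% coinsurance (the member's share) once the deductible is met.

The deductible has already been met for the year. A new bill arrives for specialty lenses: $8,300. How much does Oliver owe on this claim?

$1,245

The deductible is already satisfied, so the full bill goes to coinsurance.
Member's 15% share of $8,300 is $1,245.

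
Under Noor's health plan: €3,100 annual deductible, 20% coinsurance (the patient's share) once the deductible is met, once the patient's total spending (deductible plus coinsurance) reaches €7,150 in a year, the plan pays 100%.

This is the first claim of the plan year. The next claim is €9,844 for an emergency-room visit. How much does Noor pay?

€4,448.80

The full €3,100 deductible is still open; €3,100 of this bill applies to it.
The remaining €6,744 (= €9,844 − €3,100) moves to coinsurance.
20% of €6,744 = €1,348.80 falls to the patient.
That puts the patient's cost at €3,100 + €1,348.80 = €4,448.80 before any cap.
Cumulative spending €0 + €4,448.80 = €4,448.80 stays under the €7,150 maximum.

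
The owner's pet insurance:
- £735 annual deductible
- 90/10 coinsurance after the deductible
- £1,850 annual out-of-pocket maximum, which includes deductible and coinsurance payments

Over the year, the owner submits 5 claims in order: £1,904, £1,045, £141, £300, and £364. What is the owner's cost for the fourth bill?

Claim 1 (£1,904): £735 to deductible, leaving £1,169; owner's 10% is £116.90. Owner owes £851.90 (running OOP £851.90).
Claim 2 (£1,045): 10% coinsurance on £1,045 = £104.50. Owner owes £104.50 (running OOP £956.40).
Claim 3 (£141): 10% coinsurance on £141 = £14.10. Cost to owner: £14.10. OOP to date £970.50.
Claim 4 (£300): 10% coinsurance on £300 = £30. Cost to owner: £30. OOP to date £1,000.50.

£30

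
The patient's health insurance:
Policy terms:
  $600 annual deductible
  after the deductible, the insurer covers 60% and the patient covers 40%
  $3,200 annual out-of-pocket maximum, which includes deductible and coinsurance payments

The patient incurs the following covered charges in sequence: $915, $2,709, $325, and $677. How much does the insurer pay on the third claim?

$195

Bill 1, $915: $600 finishes the deductible; $315 goes to coinsurance; 40% of $315 = $126. Patient pays $726; OOP now $726. Insurer: $915 − $726 = $189.
Bill 2, $2,709: 40% coinsurance on $2,709 = $1,083.60. Cost to patient: $1,083.60. OOP to date $1,809.60. Plan pays $2,709 − $1,083.60 = $1,625.40.
Bill 3, $325: deductible already satisfied, so patient's share is 40% × $325 = $130. Patient pays $130; OOP now $1,939.60. Plan pays $325 − $130 = $195.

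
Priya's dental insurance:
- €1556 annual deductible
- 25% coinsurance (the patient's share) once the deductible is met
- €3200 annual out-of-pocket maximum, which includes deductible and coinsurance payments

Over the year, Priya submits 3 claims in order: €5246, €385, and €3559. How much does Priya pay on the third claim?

€625.25

Claim 1 (€5246): €1556 finishes the deductible; €3690 goes to coinsurance; 25% of €3690 = €922.50. Cost to patient: €2478.50. OOP to date €2478.50.
Claim 2 (€385): deductible met; 25% of €385 = €96.25. Patient owes €96.25 (running OOP €2574.75).
Claim 3 (€3559): 25% coinsurance on €3559 = €889.75. That would push OOP to €3464.50, over the €3200 cap, so patient pays €3200 − €2574.75 = €625.25.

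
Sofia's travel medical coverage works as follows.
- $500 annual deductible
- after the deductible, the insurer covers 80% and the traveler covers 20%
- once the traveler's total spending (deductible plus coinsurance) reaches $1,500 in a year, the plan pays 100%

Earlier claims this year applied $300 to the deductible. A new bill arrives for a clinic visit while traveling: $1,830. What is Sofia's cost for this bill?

$526

$300 of the $500 deductible is already met, leaving $200.
The remaining $1,630 (= $1,830 − $200) moves to coinsurance.
Coinsurance: $1,630 × 20% = $326.
So the traveler owes $200 + $326 = $526 before any cap.
Year-to-date out-of-pocket becomes $300 + $526 = $826, still under the $1,500 maximum, so no cap applies.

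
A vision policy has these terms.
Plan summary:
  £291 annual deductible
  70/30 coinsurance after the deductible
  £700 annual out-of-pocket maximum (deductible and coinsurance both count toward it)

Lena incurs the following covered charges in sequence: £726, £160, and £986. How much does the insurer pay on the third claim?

Claim 1 — £726: deductible takes £291, £435 remains; 30% of £435 = £130.50. Member owes £421.50 (running OOP £421.50). Plan pays £726 − £421.50 = £304.50.
Claim 2 — £160: deductible already satisfied, so member's share is 30% × £160 = £48. Cost to member: £48. OOP to date £469.50. Plan pays £160 − £48 = £112.
Claim 3 — £986: deductible met; 30% of £986 = £295.80. OOP would hit £765.30 > £700, so the cap limits the member to £700 − £469.50 = £230.50. Insurer: £986 − £230.50 = £755.50.

£755.50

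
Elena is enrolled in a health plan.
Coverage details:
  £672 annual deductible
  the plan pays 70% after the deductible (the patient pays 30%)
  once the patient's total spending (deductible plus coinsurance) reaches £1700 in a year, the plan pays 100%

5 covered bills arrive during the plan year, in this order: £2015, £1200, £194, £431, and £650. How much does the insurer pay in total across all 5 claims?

Bill 1, £2015: £672 to deductible, leaving £1343; coinsurance £1343 × 30% = £402.90. Patient pays £1074.90; OOP now £1074.90. Plan pays £2015 − £1074.90 = £940.10.
Bill 2, £1200: 30% coinsurance on £1200 = £360. Patient owes £360 (running OOP £1434.90). Insurer: £1200 − £360 = £840.
Bill 3, £194: deductible met; 30% of £194 = £58.20. Cost to patient: £58.20. OOP to date £1493.10. Plan pays £194 − £58.20 = £135.80.
Bill 4, £431: deductible met; 30% of £431 = £129.30. Patient pays £129.30; OOP now £1622.40. Plan pays £431 − £129.30 = £301.70.
Bill 5, £650: deductible met; 30% of £650 = £195. Adding that to £1622.40 gives £1817.40, past the £1700 cap; patient pays only £1700 − £1622.40 = £77.60. Insurer: £650 − £77.60 = £572.40.
Insurer total: £940.10 + £840 + £135.80 + £301.70 + £572.40 = £2790.

£2790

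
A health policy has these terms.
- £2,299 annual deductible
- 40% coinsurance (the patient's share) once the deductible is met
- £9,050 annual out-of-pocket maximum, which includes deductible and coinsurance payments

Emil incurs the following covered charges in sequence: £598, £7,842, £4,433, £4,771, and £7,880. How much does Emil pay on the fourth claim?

Bill 1, £598: fully absorbed by the deductible. Patient owes £598 (running OOP £598).
Bill 2, £7,842: £1,701 finishes the deductible; £6,141 goes to coinsurance; patient's 40% is £2,456.40. Patient pays £4,157.40; OOP now £4,755.40.
Bill 3, £4,433: deductible already satisfied, so patient's share is 40% × £4,433 = £1,773.20. Cost to patient: £1,773.20. OOP to date £6,528.60.
Bill 4, £4,771: deductible already satisfied, so patient's share is 40% × £4,771 = £1,908.40. Cost to patient: £1,908.40. OOP to date £8,437.

£1,908.40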